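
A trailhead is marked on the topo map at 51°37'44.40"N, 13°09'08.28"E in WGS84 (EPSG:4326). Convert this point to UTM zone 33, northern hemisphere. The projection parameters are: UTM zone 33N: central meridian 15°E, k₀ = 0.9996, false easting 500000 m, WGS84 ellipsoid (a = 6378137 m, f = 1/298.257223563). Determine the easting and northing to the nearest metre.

E 372114 m, N 5721393 m

Zone 33 central meridian λ₀ = 6×33 − 183 = 15°; Δλ = -1.8477°.
Transverse Mercator on WGS84 with k₀ = 0.9996 gives E = 372113.549 m, N = 5721392.773 m.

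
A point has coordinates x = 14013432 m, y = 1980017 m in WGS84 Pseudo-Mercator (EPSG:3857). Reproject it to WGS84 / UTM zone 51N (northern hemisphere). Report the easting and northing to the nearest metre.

Web Mercator inverse (R = 6378137 m) → φ = 17.50780044°, λ = 125.88480149°.
UTM 51N forward: E = 806335.399 m, N = 1938053.276 m.

E 806335 m, N 1938053 m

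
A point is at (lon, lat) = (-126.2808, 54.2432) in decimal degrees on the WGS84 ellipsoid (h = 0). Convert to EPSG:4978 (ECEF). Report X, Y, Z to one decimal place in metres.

WGS84: a = 6378137 m, e² = 0.006694380; N(φ) = a/√(1−e²sin²φ) = 6392242.714 m.
X = (N+h)·cosφ·cosλ = -2210326.871 m; Y = (N+h)·cosφ·sinλ = -3011109.731 m; Z = (N(1−e²)+h)·sinφ = 5152608.609 m.

X -2210326.9 m, Y -3011109.7 m, Z 5152608.6 m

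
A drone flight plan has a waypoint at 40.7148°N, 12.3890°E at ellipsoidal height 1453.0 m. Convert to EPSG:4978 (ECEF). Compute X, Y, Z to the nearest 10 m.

WGS84: a = 6378137 m, e² = 0.006694380; N(φ) = a/√(1−e²sin²φ) = 6387240.120 m.
X = (N+h)·cosφ·cosλ = 4729648.451 m; Y = (N+h)·cosφ·sinλ = 1038928.772 m; Z = (N(1−e²)+h)·sinφ = 4139416.366 m.

X 4729650 m, Y 1038930 m, Z 4139420 m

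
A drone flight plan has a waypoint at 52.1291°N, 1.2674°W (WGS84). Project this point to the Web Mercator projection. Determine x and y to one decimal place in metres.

Web Mercator is spherical with R = a = 6378137 m.
x = R·λ = 6378137 × -0.022120303 = -141086.323 m.
y = R·ln tan(π/4 + φ/2) = 6378137 × 1.069826837 = 6823502.135 m.

x -141086.3 m, y 6823502.1 m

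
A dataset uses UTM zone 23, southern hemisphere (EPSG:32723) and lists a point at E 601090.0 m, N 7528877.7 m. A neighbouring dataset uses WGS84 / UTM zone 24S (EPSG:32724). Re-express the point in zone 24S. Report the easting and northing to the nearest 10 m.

E -17210 m, N 7520580 m

UTM 23S → geographic: φ = -22.34300008°, λ = -44.01829957°.
UTM 24S (λ₀ = -39°) forward: E = -17211.574 m, N = 7520581.312 m.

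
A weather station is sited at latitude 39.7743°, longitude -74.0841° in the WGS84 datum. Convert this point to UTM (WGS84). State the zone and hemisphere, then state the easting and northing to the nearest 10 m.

Longitude -74.0841° lies in the 6° band [-78°, -72°), giving zone 18; latitude is north of the equator, so 18N.
Zone 18 central meridian λ₀ = 6×18 − 183 = -75°; Δλ = +0.9159°.
Transverse Mercator on WGS84 with k₀ = 0.9996 gives E = 578438.353 m, N = 4403108.327 m.

Zone 18N: E 578440 m, N 4403110 m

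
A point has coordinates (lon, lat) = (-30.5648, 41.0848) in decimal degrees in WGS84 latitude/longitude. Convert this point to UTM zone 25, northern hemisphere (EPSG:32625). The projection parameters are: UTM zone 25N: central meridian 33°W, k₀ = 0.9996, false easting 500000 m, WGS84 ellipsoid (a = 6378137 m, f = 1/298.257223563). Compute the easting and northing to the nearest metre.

E 704550 m, N 4551028 m

Zone 25 central meridian λ₀ = 6×25 − 183 = -33°; Δλ = +2.4352°.
Transverse Mercator on WGS84 with k₀ = 0.9996 gives E = 704549.843 m, N = 4551028.347 m.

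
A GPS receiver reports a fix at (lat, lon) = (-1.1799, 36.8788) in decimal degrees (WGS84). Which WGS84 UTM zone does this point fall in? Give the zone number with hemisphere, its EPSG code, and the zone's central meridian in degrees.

UTM zone = ⌊(λ + 180)/6⌋ + 1; 36.8788° ∈ [36°, 42°) → zone 37.
Hemisphere: S (φ < 0).
Central meridian λ₀ = 6×37 − 183 = 39°.
EPSG code: 32737.

Zone 37S (EPSG:32737), central meridian 39°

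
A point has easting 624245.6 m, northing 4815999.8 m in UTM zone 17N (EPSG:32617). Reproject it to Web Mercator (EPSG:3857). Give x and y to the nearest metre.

x -8845836 m, y 5386333 m

Unproject from UTM 17N (λ₀ = -81°) → φ = 43.48659976°, λ = -79.46349988°.
Web Mercator (R = 6378137 m): x = -8845836.343 m, y = 5386333.035 m.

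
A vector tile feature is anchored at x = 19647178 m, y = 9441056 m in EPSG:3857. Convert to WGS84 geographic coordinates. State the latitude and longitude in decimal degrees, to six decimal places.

R = 6378137 m. λ = x/R = 176.49360287°.
φ = 2·arctan(exp(y/R)) − 90° = 2·arctan(4.39392) − 90° = 64.35719822°.

lat 64.357198°, lon 176.493603°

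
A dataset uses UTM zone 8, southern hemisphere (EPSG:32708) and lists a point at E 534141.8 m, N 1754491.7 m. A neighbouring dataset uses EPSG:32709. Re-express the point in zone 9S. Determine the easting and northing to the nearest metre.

UTM 8S → geographic: φ = -74.29710020°, λ = -133.86980101°.
UTM 9S (λ₀ = -129°) forward: E = 353032.878 m, N = 1748799.160 m.

E 353033 m, N 1748799 m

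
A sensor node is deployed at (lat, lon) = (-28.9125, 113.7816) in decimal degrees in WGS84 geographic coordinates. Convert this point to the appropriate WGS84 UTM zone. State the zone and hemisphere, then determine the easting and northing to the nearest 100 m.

Longitude 113.7816° lies in the 6° band [108°, 114°), giving zone 49; latitude is south of the equator, so 49S.
Zone 49 central meridian λ₀ = 6×49 − 183 = 111°; Δλ = +2.7816°.
Transverse Mercator on WGS84 with k₀ = 0.9996 gives E = 771212.645 m, N = 6798524.058 m.

Zone 49S: E 771200 m, N 6798500 m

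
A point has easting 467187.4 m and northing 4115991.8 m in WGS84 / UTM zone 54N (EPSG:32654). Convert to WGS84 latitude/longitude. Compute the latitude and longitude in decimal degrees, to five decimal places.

Zone 54N: λ₀ = 141°, k₀ = 0.9996, false easting 500000 m.
Meridian distance M = (N − FN)/k₀ = 4117638.9 m.
Inverse transverse Mercator on WGS84 gives φ = 37.18979974°, λ = 140.63029968°.

lat 37.18980°, lon 140.63030°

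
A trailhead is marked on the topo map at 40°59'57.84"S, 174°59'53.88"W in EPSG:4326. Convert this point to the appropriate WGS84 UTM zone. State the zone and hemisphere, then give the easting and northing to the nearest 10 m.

Zone 1S: E 668350 m, N 5459380 m

Longitude -174.9983° lies in the 6° band [-180°, -174°), giving zone 1; latitude is south of the equator, so 1S.
Zone 1 central meridian λ₀ = 6×1 − 183 = -177°; Δλ = +2.0017°.
Transverse Mercator on WGS84 with k₀ = 0.9996 gives E = 668352.397 m, N = 5459379.805 m.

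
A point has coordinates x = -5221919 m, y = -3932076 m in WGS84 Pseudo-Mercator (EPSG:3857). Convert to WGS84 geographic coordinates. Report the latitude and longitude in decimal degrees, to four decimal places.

R = 6378137 m. λ = x/R = -46.90929650°.
φ = 2·arctan(exp(y/R)) − 90° = 2·arctan(0.53983) − 90° = -33.27660149°.

lat -33.2766°, lon -46.9093°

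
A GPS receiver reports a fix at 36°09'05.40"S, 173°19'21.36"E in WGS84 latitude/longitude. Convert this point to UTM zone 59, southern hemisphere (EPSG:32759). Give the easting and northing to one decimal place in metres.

Zone 59 central meridian λ₀ = 6×59 − 183 = 171°; Δλ = +2.3226°.
Transverse Mercator on WGS84 with k₀ = 0.9996 gives E = 708946.852 m, N = 5996748.629 m.

E 708946.9 m, N 5996748.6 m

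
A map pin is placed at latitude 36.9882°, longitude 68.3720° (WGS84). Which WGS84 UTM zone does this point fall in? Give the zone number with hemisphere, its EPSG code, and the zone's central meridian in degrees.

Zone 42N (EPSG:32642), central meridian 69°

UTM zone = ⌊(λ + 180)/6⌋ + 1; 68.3720° ∈ [66°, 72°) → zone 42.
Hemisphere: N (φ ≥ 0).
Central meridian λ₀ = 6×42 − 183 = 69°.
EPSG code: 32642.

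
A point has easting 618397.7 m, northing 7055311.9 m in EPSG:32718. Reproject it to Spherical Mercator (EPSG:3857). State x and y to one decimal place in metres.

Unproject from UTM 18S (λ₀ = -75°) → φ = -26.61810042°, λ = -73.81070035°.
Web Mercator (R = 6378137 m): x = -8216569.578 m, y = -3075838.930 m.

x -8216569.6 m, y -3075838.9 m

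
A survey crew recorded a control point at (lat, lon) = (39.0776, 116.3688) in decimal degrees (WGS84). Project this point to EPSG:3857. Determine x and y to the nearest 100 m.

x 12954100 m, y 4732800 m

Web Mercator is spherical with R = a = 6378137 m.
x = R·λ = 6378137 × 2.031018707 = 12954115.560 m.
y = R·ln tan(π/4 + φ/2) = 6378137 × 0.742033796 = 4732793.210 m.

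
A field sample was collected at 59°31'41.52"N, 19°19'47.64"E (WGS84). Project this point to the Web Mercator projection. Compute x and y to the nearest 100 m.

Web Mercator is spherical with R = a = 6378137 m.
x = R·λ = 6378137 × 0.337370399 = 2151794.625 m.
y = R·ln tan(π/4 + φ/2) = 6378137 × 1.300605126 = 8295437.680 m.

x 2151800 m, y 8295400 m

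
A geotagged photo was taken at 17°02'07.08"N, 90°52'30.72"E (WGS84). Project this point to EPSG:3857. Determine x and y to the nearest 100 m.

Web Mercator is spherical with R = a = 6378137 m.
x = R·λ = 6378137 × 1.586071448 = 10116180.990 m.
y = R·ln tan(π/4 + φ/2) = 6378137 × 0.301802008 = 1924934.555 m.

x 10116200 m, y 1924900 m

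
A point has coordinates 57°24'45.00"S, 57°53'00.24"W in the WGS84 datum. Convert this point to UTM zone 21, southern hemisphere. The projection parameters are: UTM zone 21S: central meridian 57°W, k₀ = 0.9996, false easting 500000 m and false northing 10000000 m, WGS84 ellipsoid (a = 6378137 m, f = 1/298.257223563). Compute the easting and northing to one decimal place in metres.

Zone 21 central meridian λ₀ = 6×21 − 183 = -57°; Δλ = -0.8834°.
Transverse Mercator on WGS84 with k₀ = 0.9996 gives E = 446931.362 m, N = 3636350.268 m.

E 446931.4 m, N 3636350.3 m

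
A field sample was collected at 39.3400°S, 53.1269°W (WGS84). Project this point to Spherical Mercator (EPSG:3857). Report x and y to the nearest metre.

Web Mercator is spherical with R = a = 6378137 m.
x = R·λ = 6378137 × -0.927239326 = -5914059.455 m.
y = R·ln tan(π/4 + φ/2) = 6378137 × -0.747944319 = -4770491.334 m.

x -5914059 m, y -4770491 m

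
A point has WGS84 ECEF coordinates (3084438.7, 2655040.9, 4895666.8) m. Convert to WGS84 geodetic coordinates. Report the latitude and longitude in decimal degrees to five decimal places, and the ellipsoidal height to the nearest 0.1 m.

λ = atan2(Y, X) = 40.72140081°; p = √(X²+Y²) = 4069767.1 m.
Bowring's method on WGS84 (a = 6378137 m, b = 6356752.314 m) gives φ = 50.45229979°, h = 896.165 m.

lat 50.45230°, lon 40.72140°, h 896.2 m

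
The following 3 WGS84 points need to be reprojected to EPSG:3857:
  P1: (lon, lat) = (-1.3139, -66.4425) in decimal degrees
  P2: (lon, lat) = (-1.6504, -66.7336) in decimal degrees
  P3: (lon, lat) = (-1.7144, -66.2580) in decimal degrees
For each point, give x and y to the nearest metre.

P1: x -146263 m, y -9999017 m; P2: x -183722 m, y -10080574 m; P3: x -190846 m, y -9947817 m

Web Mercator: x = R·λ, y = R·ln tan(π/4+φ/2), R = 6378137 m.
P1 (-66.4425°, -1.3139°) → (-146262.679, -9999017.360) m.
P2 (-66.7336°, -1.6504°) → (-183721.688, -10080573.629) m.
P3 (-66.2580°, -1.7144°) → (-190846.135, -9947817.495) m.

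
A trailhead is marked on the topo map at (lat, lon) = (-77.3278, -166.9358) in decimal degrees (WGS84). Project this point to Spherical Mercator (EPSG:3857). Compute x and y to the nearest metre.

Web Mercator is spherical with R = a = 6378137 m.
x = R·λ = 6378137 × -2.913579349 = -18583208.251 m.
y = R·ln tan(π/4 + φ/2) = 6378137 × -2.197875449 = -14018350.722 m.

x -18583208 m, y -14018351 m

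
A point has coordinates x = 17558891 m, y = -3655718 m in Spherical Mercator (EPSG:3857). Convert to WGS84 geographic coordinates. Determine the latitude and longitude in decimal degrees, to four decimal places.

lat -31.1767°, lon 157.7342°

R = 6378137 m. λ = x/R = 157.73420157°.
φ = 2·arctan(exp(y/R)) − 90° = 2·arctan(0.56374) − 90° = -31.17669749°.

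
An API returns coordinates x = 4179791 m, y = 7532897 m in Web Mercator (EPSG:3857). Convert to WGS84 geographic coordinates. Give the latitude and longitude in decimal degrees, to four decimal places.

lat 55.8716°, lon 37.5477°

R = 6378137 m. λ = x/R = 37.54770140°.
φ = 2·arctan(exp(y/R)) − 90° = 2·arctan(3.25779) − 90° = 55.87159902°.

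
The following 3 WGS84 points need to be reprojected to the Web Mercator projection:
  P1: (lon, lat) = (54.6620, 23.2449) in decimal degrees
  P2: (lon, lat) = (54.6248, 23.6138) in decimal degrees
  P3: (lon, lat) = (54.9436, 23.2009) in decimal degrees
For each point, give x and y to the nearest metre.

P1: x 6084946 m, y 2661662 m; P2: x 6080805 m, y 2706418 m; P3: x 6116294 m, y 2656332 m

Web Mercator: x = R·λ, y = R·ln tan(π/4+φ/2), R = 6378137 m.
P1 (23.2449°, 54.6620°) → (6084946.006, 2661662.140) m.
P2 (23.6138°, 54.6248°) → (6080804.921, 2706418.077) m.
P3 (23.2009°, 54.9436°) → (6116293.574, 2656332.242) m.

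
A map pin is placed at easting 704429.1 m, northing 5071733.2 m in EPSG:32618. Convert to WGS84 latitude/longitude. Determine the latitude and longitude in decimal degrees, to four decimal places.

Zone 18N: λ₀ = -75°, k₀ = 0.9996, false easting 500000 m.
Meridian distance M = (N − FN)/k₀ = 5073762.7 m.
Inverse transverse Mercator on WGS84 gives φ = 45.76889963°, λ = -72.37080009°.

lat 45.7689°, lon -72.3708°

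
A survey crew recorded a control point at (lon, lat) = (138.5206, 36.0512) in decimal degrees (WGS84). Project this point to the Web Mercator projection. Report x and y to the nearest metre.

Web Mercator is spherical with R = a = 6378137 m.
x = R·λ = 6378137 × 2.417640552 = 15420042.656 m.
y = R·ln tan(π/4 + φ/2) = 6378137 × 0.675380397 = 4307668.702 m.

x 15420043 m, y 4307669 m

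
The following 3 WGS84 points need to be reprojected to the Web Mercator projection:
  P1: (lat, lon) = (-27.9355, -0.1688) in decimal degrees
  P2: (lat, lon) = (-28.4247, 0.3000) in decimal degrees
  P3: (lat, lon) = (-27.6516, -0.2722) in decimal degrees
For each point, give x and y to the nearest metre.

P1: x -18791 m, y -3240844 m; P2: x 33396 m, y -3302625 m; P3: x -30301 m, y -3205119 m

Web Mercator: x = R·λ, y = R·ln tan(π/4+φ/2), R = 6378137 m.
P1 (-27.9355°, -0.1688°) → (-18790.730, -3240844.246) m.
P2 (-28.4247°, 0.3000°) → (33395.847, -3302625.031) m.
P3 (-27.6516°, -0.2722°) → (-30301.165, -3205119.107) m.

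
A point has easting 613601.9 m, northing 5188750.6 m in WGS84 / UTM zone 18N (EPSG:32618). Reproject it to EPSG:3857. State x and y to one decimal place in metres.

Unproject from UTM 18N (λ₀ = -75°) → φ = 46.84259964°, λ = -73.51010022°.
Web Mercator (R = 6378137 m): x = -8183106.925 m, y = 5916420.064 m.

x -8183106.9 m, y 5916420.1 m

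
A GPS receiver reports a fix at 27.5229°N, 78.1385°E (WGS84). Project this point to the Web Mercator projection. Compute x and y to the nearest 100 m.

x 8698300 m, y 3189000 m

Web Mercator is spherical with R = a = 6378137 m.
x = R·λ = 6378137 × 1.363774098 = 8698338.031 m.
y = R·ln tan(π/4 + φ/2) = 6378137 × 0.499982122 = 3188954.473 m.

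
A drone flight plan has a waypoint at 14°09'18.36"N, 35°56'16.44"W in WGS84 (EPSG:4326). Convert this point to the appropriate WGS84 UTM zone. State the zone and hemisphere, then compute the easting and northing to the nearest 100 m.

Longitude -35.9379° lies in the 6° band [-36°, -30°), giving zone 25; latitude is north of the equator, so 25N.
Zone 25 central meridian λ₀ = 6×25 − 183 = -33°; Δλ = -2.9379°.
Transverse Mercator on WGS84 with k₀ = 0.9996 gives E = 182824.624 m, N = 1566869.580 m.

Zone 25N: E 182800 m, N 1566900 m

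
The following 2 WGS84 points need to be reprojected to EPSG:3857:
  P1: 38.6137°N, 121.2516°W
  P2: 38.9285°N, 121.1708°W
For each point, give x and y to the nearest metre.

Web Mercator: x = R·λ, y = R·ln tan(π/4+φ/2), R = 6378137 m.
P1 (38.6137°, -121.2516°) → (-13497666.370, 4666487.503) m.
P2 (38.9285°, -121.1708°) → (-13488671.755, 4711434.980) m.

P1: x -13497666 m, y 4666488 m; P2: x -13488672 m, y 4711435 m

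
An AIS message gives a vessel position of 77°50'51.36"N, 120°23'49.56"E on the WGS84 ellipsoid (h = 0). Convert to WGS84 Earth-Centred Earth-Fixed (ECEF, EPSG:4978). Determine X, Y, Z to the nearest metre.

X -681566 m, Y 1161836 m, Z 6213377 m

WGS84: a = 6378137 m, e² = 0.006694380; N(φ) = a/√(1−e²sin²φ) = 6398638.173 m.
X = (N+h)·cosφ·cosλ = -681565.972 m; Y = (N+h)·cosφ·sinλ = 1161835.803 m; Z = (N(1−e²)+h)·sinφ = 6213376.829 m.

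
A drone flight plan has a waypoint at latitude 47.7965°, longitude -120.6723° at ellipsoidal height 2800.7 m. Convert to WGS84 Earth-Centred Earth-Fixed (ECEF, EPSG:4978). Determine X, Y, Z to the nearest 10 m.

X -2190680 m, Y -3693600 m, Z 4703780 m

WGS84: a = 6378137 m, e² = 0.006694380; N(φ) = a/√(1−e²sin²φ) = 6389884.135 m.
X = (N+h)·cosφ·cosλ = -2190683.589 m; Y = (N+h)·cosφ·sinλ = -3693598.211 m; Z = (N(1−e²)+h)·sinφ = 4703780.854 m.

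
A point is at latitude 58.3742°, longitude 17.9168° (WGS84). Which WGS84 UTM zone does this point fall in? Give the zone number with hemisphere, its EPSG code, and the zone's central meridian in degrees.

UTM zone = ⌊(λ + 180)/6⌋ + 1; 17.9168° ∈ [12°, 18°) → zone 33.
Hemisphere: N (φ ≥ 0).
Central meridian λ₀ = 6×33 − 183 = 15°.
EPSG code: 32633.

Zone 33N (EPSG:32633), central meridian 15°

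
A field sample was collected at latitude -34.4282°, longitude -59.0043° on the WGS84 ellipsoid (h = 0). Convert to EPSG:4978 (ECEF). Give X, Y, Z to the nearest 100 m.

X 2712100 m, Y -4514500 m, Z -3585700 m

WGS84: a = 6378137 m, e² = 0.006694380; N(φ) = a/√(1−e²sin²φ) = 6384972.056 m.
X = (N+h)·cosφ·cosλ = 2712135.249 m; Y = (N+h)·cosφ·sinλ = -4514518.467 m; Z = (N(1−e²)+h)·sinφ = -3585725.090 m.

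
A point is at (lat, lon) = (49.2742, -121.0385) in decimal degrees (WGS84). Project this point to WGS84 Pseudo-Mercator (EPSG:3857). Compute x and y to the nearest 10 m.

x -13473940 m, y 6321520 m

Web Mercator is spherical with R = a = 6378137 m.
x = R·λ = 6378137 × -2.112520347 = -13473944.186 m.
y = R·ln tan(π/4 + φ/2) = 6378137 × 0.991122661 = 6321516.118 m.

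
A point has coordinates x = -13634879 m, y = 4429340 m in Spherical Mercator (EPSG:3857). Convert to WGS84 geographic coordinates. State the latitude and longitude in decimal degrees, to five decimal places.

R = 6378137 m. λ = x/R = -122.48420203°.
φ = 2·arctan(exp(y/R)) − 90° = 2·arctan(2.00262) − 90° = 36.92989820°.

lat 36.92990°, lon -122.48420°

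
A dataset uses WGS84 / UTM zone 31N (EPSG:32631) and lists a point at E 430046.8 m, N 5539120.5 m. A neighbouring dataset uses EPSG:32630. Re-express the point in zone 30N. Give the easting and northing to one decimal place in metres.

UTM 31N → geographic: φ = 50.00029963°, λ = 2.02390019°.
UTM 30N (λ₀ = -3°) forward: E = 859965.839 m, N = 5550767.663 m.

E 859965.8 m, N 5550767.7 m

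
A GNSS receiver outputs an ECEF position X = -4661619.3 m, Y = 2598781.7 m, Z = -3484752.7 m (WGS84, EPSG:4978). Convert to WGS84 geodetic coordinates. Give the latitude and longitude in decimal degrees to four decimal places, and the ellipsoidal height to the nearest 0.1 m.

lat -33.3182°, lon 150.8610°, h 2276.3 m

λ = atan2(Y, X) = 150.86099961°; p = √(X²+Y²) = 5337074.2 m.
Bowring's method on WGS84 (a = 6378137 m, b = 6356752.314 m) gives φ = -33.31819963°, h = 2276.302 m.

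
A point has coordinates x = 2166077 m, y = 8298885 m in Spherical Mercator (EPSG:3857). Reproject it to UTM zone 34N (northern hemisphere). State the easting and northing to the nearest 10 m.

E 412830 m, N 6601630 m

Web Mercator inverse (R = 6378137 m) → φ = 59.54390056°, λ = 19.45820076°.
UTM 34N forward: E = 412826.162 m, N = 6601629.361 m.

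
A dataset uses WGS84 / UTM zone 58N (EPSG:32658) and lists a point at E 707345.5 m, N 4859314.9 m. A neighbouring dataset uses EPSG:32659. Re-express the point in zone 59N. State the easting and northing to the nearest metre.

E 225144 m, N 4861766 m

UTM 58N → geographic: φ = 43.85780026°, λ = 167.58000005°.
UTM 59N (λ₀ = 171°) forward: E = 225143.799 m, N = 4861766.395 m.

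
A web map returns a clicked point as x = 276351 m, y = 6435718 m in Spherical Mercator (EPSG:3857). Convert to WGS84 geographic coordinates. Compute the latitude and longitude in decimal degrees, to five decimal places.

lat 49.93900°, lon 2.48250°

R = 6378137 m. λ = x/R = 2.48250327°.
φ = 2·arctan(exp(y/R)) − 90° = 2·arctan(2.74293) − 90° = 49.93899763°.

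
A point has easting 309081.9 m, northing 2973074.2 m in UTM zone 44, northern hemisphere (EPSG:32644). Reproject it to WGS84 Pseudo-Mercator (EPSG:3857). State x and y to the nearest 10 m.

Unproject from UTM 44N (λ₀ = 81°) → φ = 26.86630011°, λ = 79.07819956°.
Web Mercator (R = 6378137 m): x = 8802944.908 m, y = 3106777.622 m.

x 8802940 m, y 3106780 m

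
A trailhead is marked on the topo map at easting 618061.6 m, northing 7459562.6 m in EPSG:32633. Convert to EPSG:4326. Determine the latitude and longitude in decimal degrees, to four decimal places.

lat 67.2295°, lon 17.7342°

Zone 33N: λ₀ = 15°, k₀ = 0.9996, false easting 500000 m.
Meridian distance M = (N − FN)/k₀ = 7462547.6 m.
Inverse transverse Mercator on WGS84 gives φ = 67.22950015°, λ = 17.73420068°.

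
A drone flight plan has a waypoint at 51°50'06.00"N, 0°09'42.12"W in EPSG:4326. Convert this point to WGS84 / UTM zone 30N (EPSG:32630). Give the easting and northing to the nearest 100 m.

E 695500 m, N 5746500 m

Zone 30 central meridian λ₀ = 6×30 − 183 = -3°; Δλ = +2.8383°.
Transverse Mercator on WGS84 with k₀ = 0.9996 gives E = 695547.553 m, N = 5746496.197 m.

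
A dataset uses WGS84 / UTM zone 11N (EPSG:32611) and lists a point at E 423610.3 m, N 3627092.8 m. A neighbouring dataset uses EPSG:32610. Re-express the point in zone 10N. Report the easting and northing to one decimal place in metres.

E 985774.9 m, N 3638716.7 m

UTM 11N → geographic: φ = 32.77910008°, λ = -117.81570013°.
UTM 10N (λ₀ = -123°) forward: E = 985774.944 m, N = 3638716.714 m.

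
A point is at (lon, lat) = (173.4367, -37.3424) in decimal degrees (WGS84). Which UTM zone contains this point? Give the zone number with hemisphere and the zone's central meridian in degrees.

Zone 59S, central meridian 171°

UTM zone = ⌊(λ + 180)/6⌋ + 1; 173.4367° ∈ [168°, 174°) → zone 59.
Hemisphere: S (φ < 0).
Central meridian λ₀ = 6×59 − 183 = 171°.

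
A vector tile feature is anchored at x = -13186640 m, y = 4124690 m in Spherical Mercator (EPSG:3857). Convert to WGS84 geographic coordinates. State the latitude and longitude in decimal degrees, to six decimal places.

lat 34.711102°, lon -118.457603°

R = 6378137 m. λ = x/R = -118.45760258°.
φ = 2·arctan(exp(y/R)) − 90° = 2·arctan(1.90921) − 90° = 34.71110172°.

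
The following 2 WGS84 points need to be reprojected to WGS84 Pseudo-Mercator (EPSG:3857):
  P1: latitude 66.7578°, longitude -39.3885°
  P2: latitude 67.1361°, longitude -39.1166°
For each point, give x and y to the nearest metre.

Web Mercator: x = R·λ, y = R·ln tan(π/4+φ/2), R = 6378137 m.
P1 (66.7578°, -39.3885°) → (-4384707.763, 10087396.943) m.
P2 (67.1361°, -39.1166°) → (-4354439.994, 10194942.616) m.

P1: x -4384708 m, y 10087397 m; P2: x -4354440 m, y 10194943 m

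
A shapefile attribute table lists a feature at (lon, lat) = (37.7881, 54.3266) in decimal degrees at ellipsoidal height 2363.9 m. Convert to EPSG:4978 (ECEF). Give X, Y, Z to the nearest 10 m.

X 2947060 m, Y 2284990 m, Z 5159950 m

WGS84: a = 6378137 m, e² = 0.006694380; N(φ) = a/√(1−e²sin²φ) = 6392272.368 m.
X = (N+h)·cosφ·cosλ = 2947059.488 m; Y = (N+h)·cosφ·sinλ = 2284993.454 m; Z = (N(1−e²)+h)·sinφ = 5159948.095 m.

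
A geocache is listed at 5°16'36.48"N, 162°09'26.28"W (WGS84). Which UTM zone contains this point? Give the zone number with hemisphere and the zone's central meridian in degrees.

UTM zone = ⌊(λ + 180)/6⌋ + 1; -162.1573° ∈ [-168°, -162°) → zone 3.
Hemisphere: N (φ ≥ 0).
Central meridian λ₀ = 6×3 − 183 = -165°.

Zone 3N, central meridian -165°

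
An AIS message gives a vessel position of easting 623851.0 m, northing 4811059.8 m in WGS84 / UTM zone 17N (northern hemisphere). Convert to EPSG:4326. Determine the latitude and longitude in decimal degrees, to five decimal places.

lat 43.44220°, lon -79.46950°

Zone 17N: λ₀ = -81°, k₀ = 0.9996, false easting 500000 m.
Meridian distance M = (N − FN)/k₀ = 4812985.0 m.
Inverse transverse Mercator on WGS84 gives φ = 43.44219961°, λ = -79.46950049°.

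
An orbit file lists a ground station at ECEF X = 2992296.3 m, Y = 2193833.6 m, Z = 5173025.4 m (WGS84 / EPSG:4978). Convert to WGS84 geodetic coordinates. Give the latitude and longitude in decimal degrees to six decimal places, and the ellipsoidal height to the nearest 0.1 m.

λ = atan2(Y, X) = 36.24739949°; p = √(X²+Y²) = 3710356.2 m.
Bowring's method on WGS84 (a = 6378137 m, b = 6356752.314 m) gives φ = 54.53200012°, h = 2084.452 m.

lat 54.532000°, lon 36.247399°, h 2084.5 m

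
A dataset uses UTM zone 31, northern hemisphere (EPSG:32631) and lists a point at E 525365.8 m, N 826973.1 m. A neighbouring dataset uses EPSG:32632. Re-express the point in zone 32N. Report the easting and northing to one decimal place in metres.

UTM 31N → geographic: φ = 7.48139957°, λ = 3.22989960°.
UTM 32N (λ₀ = 9°) forward: E = -137687.203 m, N = 831157.997 m.

E -137687.2 m, N 831158.0 m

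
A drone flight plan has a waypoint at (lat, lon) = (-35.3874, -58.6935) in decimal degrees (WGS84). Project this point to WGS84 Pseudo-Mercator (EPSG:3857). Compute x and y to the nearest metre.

x -6533731 m, y -4216653 m

Web Mercator is spherical with R = a = 6378137 m.
x = R·λ = 6378137 × -1.024394825 = -6533730.533 m.
y = R·ln tan(π/4 + φ/2) = 6378137 × -0.661110396 = -4216652.678 m.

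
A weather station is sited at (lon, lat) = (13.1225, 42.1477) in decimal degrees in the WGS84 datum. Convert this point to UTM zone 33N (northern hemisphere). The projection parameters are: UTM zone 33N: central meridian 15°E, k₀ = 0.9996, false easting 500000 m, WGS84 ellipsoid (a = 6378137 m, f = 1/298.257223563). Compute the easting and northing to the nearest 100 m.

Zone 33 central meridian λ₀ = 6×33 − 183 = 15°; Δλ = -1.8775°.
Transverse Mercator on WGS84 with k₀ = 0.9996 gives E = 344867.194 m, N = 4667881.340 m.

E 344900 m, N 4667900 m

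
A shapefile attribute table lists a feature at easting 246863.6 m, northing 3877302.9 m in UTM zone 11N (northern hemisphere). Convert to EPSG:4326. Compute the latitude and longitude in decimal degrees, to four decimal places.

lat 35.0067°, lon -119.7739°

Zone 11N: λ₀ = -117°, k₀ = 0.9996, false easting 500000 m.
Meridian distance M = (N − FN)/k₀ = 3878854.4 m.
Inverse transverse Mercator on WGS84 gives φ = 35.00669959°, λ = -119.77389992°.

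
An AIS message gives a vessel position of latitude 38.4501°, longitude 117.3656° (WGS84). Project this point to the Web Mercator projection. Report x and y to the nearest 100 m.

x 13065100 m, y 4643200 m

Web Mercator is spherical with R = a = 6378137 m.
x = R·λ = 6378137 × 2.048416149 = 13065078.829 m.
y = R·ln tan(π/4 + φ/2) = 6378137 × 0.727987880 = 4643206.434 m.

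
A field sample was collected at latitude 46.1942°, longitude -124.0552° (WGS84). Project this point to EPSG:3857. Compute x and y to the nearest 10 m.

Web Mercator is spherical with R = a = 6378137 m.
x = R·λ = 6378137 × -2.165171694 = -13809761.694 m.
y = R·ln tan(π/4 + φ/2) = 6378137 × 0.911163355 = 5811524.709 m.

x -13809760 m, y 5811520 m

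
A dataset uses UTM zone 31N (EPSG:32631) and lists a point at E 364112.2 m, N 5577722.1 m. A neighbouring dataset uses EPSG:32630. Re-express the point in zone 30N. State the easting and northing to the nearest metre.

E 791061 m, N 5583983 m

UTM 31N → geographic: φ = 50.33590007°, λ = 1.09050016°.
UTM 30N (λ₀ = -3°) forward: E = 791060.891 m, N = 5583982.963 m.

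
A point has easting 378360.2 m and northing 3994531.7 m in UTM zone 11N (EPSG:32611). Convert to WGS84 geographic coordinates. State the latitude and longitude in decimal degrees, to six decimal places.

Zone 11N: λ₀ = -117°, k₀ = 0.9996, false easting 500000 m.
Meridian distance M = (N − FN)/k₀ = 3996130.2 m.
Inverse transverse Mercator on WGS84 gives φ = 36.08780000°, λ = -118.35110010°.

lat 36.087800°, lon -118.351100°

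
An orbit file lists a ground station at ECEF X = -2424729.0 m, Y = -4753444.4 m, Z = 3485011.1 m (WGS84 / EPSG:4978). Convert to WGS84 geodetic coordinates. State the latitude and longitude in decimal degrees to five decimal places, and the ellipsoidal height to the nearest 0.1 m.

λ = atan2(Y, X) = -117.02609975°; p = √(X²+Y²) = 5336154.5 m.
Bowring's method on WGS84 (a = 6378137 m, b = 6356752.314 m) gives φ = 33.32469979°, h = 1649.727 m.

lat 33.32470°, lon -117.02610°, h 1649.7 m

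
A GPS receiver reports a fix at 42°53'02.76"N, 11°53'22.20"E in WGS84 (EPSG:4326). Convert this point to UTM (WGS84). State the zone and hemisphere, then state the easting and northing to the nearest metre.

Longitude 11.8895° lies in the 6° band [6°, 12°), giving zone 32; latitude is north of the equator, so 32N.
Zone 32 central meridian λ₀ = 6×32 − 183 = 9°; Δλ = +2.8895°.
Transverse Mercator on WGS84 with k₀ = 0.9996 gives E = 735968.104 m, N = 4751995.360 m.

Zone 32N: E 735968 m, N 4751995 m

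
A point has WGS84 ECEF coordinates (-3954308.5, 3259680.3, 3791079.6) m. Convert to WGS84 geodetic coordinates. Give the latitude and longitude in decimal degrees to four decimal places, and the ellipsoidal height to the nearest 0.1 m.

λ = atan2(Y, X) = 140.50000067°; p = √(X²+Y²) = 5124653.3 m.
Bowring's method on WGS84 (a = 6378137 m, b = 6356752.314 m) gives φ = 36.67710020°, h = 3959.631 m.

lat 36.6771°, lon 140.5000°, h 3959.6 m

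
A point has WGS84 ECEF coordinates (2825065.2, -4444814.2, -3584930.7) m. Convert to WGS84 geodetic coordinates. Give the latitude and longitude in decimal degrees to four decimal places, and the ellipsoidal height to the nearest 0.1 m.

λ = atan2(Y, X) = -57.56049942°; p = √(X²+Y²) = 5266627.6 m.
Bowring's method on WGS84 (a = 6378137 m, b = 6356752.314 m) gives φ = -34.42189990°, h = -385.497 m.

lat -34.4219°, lon -57.5605°, h -385.5 m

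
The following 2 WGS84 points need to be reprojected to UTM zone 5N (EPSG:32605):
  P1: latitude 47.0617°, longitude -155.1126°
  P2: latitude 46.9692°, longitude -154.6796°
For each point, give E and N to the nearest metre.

UTM zone 5N: λ₀ = -153°, k₀ = 0.9996.
P1 (47.0617°, -155.1126°) → (339575.926, 5214186.316) m.
P2 (46.9692°, -154.6796°) → (372235.314, 5203110.524) m.

P1: E 339576 m, N 5214186 m; P2: E 372235 m, N 5203111 m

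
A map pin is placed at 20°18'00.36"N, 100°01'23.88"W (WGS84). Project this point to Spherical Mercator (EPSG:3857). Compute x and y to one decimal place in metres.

x -11134542.8 m, y 2308616.0 m

Web Mercator is spherical with R = a = 6378137 m.
x = R·λ = 6378137 × -1.745735914 = -11134542.823 m.
y = R·ln tan(π/4 + φ/2) = 6378137 × 0.361957729 = 2308615.985 m.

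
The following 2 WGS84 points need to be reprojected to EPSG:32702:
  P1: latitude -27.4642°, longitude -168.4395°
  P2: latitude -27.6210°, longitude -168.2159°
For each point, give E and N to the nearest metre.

UTM zone 2S: λ₀ = -171°, k₀ = 0.9996.
P1 (-27.4642°, -168.4395°) → (753037.793, 6959539.903) m.
P2 (-27.6210°, -168.2159°) → (774753.576, 6941683.821) m.

P1: E 753038 m, N 6959540 m; P2: E 774754 m, N 6941684 m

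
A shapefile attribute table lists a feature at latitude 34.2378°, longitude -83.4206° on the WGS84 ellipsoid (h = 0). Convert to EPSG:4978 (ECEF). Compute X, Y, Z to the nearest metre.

WGS84: a = 6378137 m, e² = 0.006694380; N(φ) = a/√(1−e²sin²φ) = 6384905.761 m.
X = (N+h)·cosφ·cosλ = 604806.191 m; Y = (N+h)·cosφ·sinλ = -5243698.867 m; Z = (N(1−e²)+h)·sinφ = 3568284.124 m.

X 604806 m, Y -5243699 m, Z 3568284 m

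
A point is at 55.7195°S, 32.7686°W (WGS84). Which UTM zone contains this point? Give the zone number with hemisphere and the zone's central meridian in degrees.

UTM zone = ⌊(λ + 180)/6⌋ + 1; -32.7686° ∈ [-36°, -30°) → zone 25.
Hemisphere: S (φ < 0).
Central meridian λ₀ = 6×25 − 183 = -33°.

Zone 25S, central meridian -33°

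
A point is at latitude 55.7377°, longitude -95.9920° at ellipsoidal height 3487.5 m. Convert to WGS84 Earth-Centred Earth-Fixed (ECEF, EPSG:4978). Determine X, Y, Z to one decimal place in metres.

X -375904.9 m, Y -3581305.9 m, Z 5250938.3 m

WGS84: a = 6378137 m, e² = 0.006694380; N(φ) = a/√(1−e²sin²φ) = 6392769.542 m.
X = (N+h)·cosφ·cosλ = -375904.855 m; Y = (N+h)·cosφ·sinλ = -3581305.882 m; Z = (N(1−e²)+h)·sinφ = 5250938.327 m.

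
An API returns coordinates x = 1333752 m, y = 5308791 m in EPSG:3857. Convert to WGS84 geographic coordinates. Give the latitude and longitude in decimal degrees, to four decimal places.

lat 42.9791°, lon 11.9813°

R = 6378137 m. λ = x/R = 11.98129807°.
φ = 2·arctan(exp(y/R)) − 90° = 2·arctan(2.29870) − 90° = 42.97909872°.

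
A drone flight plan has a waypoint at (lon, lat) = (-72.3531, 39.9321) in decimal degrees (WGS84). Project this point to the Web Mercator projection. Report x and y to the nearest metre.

x -8054310 m, y 4856080 m

Web Mercator is spherical with R = a = 6378137 m.
x = R·λ = 6378137 × -1.262799819 = -8054310.249 m.
y = R·ln tan(π/4 + φ/2) = 6378137 × 0.761363410 = 4856080.137 m.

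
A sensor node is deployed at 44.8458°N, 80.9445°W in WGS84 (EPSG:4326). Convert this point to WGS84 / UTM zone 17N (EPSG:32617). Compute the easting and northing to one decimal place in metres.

E 504386.0 m, N 4965822.5 m

Zone 17 central meridian λ₀ = 6×17 − 183 = -81°; Δλ = +0.0555°.
Transverse Mercator on WGS84 with k₀ = 0.9996 gives E = 504385.966 m, N = 4965822.465 m.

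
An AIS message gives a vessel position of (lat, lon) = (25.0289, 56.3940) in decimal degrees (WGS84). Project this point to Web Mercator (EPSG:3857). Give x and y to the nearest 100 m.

x 6277800 m, y 2879300 m

Web Mercator is spherical with R = a = 6378137 m.
x = R·λ = 6378137 × 0.984260978 = 6277751.364 m.
y = R·ln tan(π/4 + φ/2) = 6378137 × 0.451431939 = 2879294.756 m.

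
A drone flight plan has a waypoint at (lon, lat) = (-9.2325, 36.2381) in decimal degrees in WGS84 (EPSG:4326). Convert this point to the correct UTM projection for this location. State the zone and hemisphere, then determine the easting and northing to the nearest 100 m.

Zone 29N: E 479100 m, N 4010400 m

Longitude -9.2325° lies in the 6° band [-12°, -6°), giving zone 29; latitude is north of the equator, so 29N.
Zone 29 central meridian λ₀ = 6×29 − 183 = -9°; Δλ = -0.2325°.
Transverse Mercator on WGS84 with k₀ = 0.9996 gives E = 479108.481 m, N = 4010382.807 m.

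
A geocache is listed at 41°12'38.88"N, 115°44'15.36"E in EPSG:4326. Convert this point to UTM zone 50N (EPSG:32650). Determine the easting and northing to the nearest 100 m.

E 394200 m, N 4562900 m

Zone 50 central meridian λ₀ = 6×50 − 183 = 117°; Δλ = -1.2624°.
Transverse Mercator on WGS84 with k₀ = 0.9996 gives E = 394168.059 m, N = 4562926.489 m.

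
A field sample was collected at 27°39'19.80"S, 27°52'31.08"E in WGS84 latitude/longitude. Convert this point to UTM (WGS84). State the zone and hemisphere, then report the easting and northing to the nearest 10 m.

Zone 35S: E 586340 m, N 6940650 m

Longitude 27.8753° lies in the 6° band [24°, 30°), giving zone 35; latitude is south of the equator, so 35S.
Zone 35 central meridian λ₀ = 6×35 − 183 = 27°; Δλ = +0.8753°.
Transverse Mercator on WGS84 with k₀ = 0.9996 gives E = 586335.774 m, N = 6940652.594 m.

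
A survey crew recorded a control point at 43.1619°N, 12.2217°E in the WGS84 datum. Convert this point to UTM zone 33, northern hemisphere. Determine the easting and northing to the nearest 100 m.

Zone 33 central meridian λ₀ = 6×33 − 183 = 15°; Δλ = -2.7783°.
Transverse Mercator on WGS84 with k₀ = 0.9996 gives E = 274135.006 m, N = 4782541.325 m.

E 274100 m, N 4782500 m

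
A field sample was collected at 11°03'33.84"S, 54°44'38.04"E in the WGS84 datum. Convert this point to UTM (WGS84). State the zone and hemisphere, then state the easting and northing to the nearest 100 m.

Zone 40S: E 253500 m, N 8776500 m

Longitude 54.7439° lies in the 6° band [54°, 60°), giving zone 40; latitude is south of the equator, so 40S.
Zone 40 central meridian λ₀ = 6×40 − 183 = 57°; Δλ = -2.2561°.
Transverse Mercator on WGS84 with k₀ = 0.9996 gives E = 253525.036 m, N = 8776521.444 m.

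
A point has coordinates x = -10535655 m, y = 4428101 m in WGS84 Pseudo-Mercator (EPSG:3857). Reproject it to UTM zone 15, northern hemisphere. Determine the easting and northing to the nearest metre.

Web Mercator inverse (R = 6378137 m) → φ = 36.92100058°, λ = -94.64339915°.
UTM 15N forward: E = 353620.032 m, N = 4087370.035 m.

E 353620 m, N 4087370 m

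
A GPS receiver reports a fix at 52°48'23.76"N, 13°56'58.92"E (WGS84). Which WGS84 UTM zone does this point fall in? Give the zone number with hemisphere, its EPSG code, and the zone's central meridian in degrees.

Zone 33N (EPSG:32633), central meridian 15°

UTM zone = ⌊(λ + 180)/6⌋ + 1; 13.9497° ∈ [12°, 18°) → zone 33.
Hemisphere: N (φ ≥ 0).
Central meridian λ₀ = 6×33 − 183 = 15°.
EPSG code: 32633.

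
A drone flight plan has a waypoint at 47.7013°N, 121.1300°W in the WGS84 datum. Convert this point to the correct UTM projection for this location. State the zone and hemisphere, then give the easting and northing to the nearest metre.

Zone 10N: E 640295 m, N 5284795 m

Longitude -121.1300° lies in the 6° band [-126°, -120°), giving zone 10; latitude is north of the equator, so 10N.
Zone 10 central meridian λ₀ = 6×10 − 183 = -123°; Δλ = +1.8700°.
Transverse Mercator on WGS84 with k₀ = 0.9996 gives E = 640294.594 m, N = 5284795.494 m.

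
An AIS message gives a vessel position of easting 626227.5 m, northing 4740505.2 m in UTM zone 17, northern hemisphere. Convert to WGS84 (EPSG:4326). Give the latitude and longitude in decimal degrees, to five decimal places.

Zone 17N: λ₀ = -81°, k₀ = 0.9996, false easting 500000 m.
Meridian distance M = (N − FN)/k₀ = 4742402.2 m.
Inverse transverse Mercator on WGS84 gives φ = 42.80669957°, λ = -79.45620027°.

lat 42.80670°, lon -79.45620°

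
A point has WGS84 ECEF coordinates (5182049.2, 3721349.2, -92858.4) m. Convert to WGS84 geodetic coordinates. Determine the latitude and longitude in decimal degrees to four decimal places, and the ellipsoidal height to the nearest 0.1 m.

lat -0.8395°, lon 35.6830°, h 2361.0 m

λ = atan2(Y, X) = 35.68300041°; p = √(X²+Y²) = 6379817.7 m.
Bowring's method on WGS84 (a = 6378137 m, b = 6356752.314 m) gives φ = -0.83949962°, h = 2360.986 m.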